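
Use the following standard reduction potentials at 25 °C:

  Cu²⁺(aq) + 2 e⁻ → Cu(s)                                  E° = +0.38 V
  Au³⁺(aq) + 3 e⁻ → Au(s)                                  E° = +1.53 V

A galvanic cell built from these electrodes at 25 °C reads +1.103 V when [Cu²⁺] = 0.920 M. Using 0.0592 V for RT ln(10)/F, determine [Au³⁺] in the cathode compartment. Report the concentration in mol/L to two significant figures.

0.0037 M

Au³⁺/Au is the cathode, Cu²⁺/Cu the anode: E°cell = +1.15 V, n = 6.
Overall reaction: 2 Au³⁺(aq) + 3 Cu(s) → 2 Au(s) + 3 Cu²⁺(aq); Q = [Cu²⁺]^3/[Au³⁺]^2.
From E = E° − (0.0592/n) log Q: log Q = (E° − E)·n/0.0592 = (+1.15 − (+1.103))·6/0.0592 = 4.7635.
So 2·log[Au³⁺] = 3·log(0.92) − log Q = -0.1086 − (4.7635) = -4.8721; log[Au³⁺] = -4.8721 / 2 = -2.4360; [Au³⁺] = 10^(-2.4360) ≈ 0.0037 M.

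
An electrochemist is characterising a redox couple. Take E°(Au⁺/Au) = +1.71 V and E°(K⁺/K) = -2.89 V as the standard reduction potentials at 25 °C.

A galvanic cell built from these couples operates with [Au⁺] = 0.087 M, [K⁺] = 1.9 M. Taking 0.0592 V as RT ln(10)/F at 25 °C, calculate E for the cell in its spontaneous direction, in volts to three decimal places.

+4.521 V

Au⁺/Au is the cathode (higher E°), K⁺/K the anode: E°cell = +1.71 − (-2.89) = +4.60 V, n = 1.
Overall: Au⁺(aq) + K(s) → Au(s) + K⁺(aq)
Q = [K⁺] / ([Au⁺]); log Q = 1.339.
E = E° − (0.0592/n) log Q = +4.60 − (0.0592/1)(1.339) = +4.521 V.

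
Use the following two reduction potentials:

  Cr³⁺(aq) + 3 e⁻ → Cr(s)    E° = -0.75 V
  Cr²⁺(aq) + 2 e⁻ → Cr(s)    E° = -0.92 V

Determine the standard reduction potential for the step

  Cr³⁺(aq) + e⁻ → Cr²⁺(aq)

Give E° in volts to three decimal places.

Sequential free energies add, so n₃E°₃ = n₁E°₁ + n₂E°₂.
With n₃ = 3, and the known step contributing 2×(-0.92) V, the unknown satisfies 1·E° = 3×(-0.75) − 2×(-0.92) = -0.410.
E° = -0.410 / 1 = -0.410 V.

-0.410 V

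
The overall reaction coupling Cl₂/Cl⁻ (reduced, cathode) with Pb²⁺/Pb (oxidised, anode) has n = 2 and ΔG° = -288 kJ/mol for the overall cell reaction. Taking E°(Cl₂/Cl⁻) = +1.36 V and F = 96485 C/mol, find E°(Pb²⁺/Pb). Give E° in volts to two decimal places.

E°cell = −ΔG°/(nF) = −(-288×10³)/((2)(96485)) = +1.492 V.
Since Cl₂/Cl⁻ is the cathode and Pb²⁺/Pb the anode, E°cell = E°(Cl₂/Cl⁻) − E°(Pb²⁺/Pb).
So E°(Pb²⁺/Pb) = E°(Cl₂/Cl⁻) − E°cell = (+1.36) − (+1.492) = -0.13 V.

-0.13 V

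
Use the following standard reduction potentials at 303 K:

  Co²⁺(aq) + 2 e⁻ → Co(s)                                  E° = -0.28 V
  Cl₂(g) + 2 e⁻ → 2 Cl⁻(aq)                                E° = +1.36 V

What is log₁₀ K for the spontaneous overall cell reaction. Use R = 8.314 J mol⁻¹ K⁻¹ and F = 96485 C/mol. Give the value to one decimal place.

54.6

Cathode: Cl₂/Cl⁻; anode: Co²⁺/Co. E°cell = (+1.36) − (-0.28) = +1.64 V, with n = 2.
ΔG° = −nFE° = −RT ln K, so ln K = nFE°/(RT) = (2)(96485)(+1.64) / ((8.314)(303)) = 125.626.
log₁₀ K = 125.626 / ln 10 = 54.6.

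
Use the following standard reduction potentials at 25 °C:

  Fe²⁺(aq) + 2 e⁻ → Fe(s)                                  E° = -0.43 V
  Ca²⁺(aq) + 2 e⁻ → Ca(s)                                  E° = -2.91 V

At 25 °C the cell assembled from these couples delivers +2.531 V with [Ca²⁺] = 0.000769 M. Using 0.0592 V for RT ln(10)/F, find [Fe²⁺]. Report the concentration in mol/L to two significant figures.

Fe²⁺/Fe is the cathode, Ca²⁺/Ca the anode: E°cell = +2.48 V, n = 2.
Overall reaction: Fe²⁺(aq) + Ca(s) → Fe(s) + Ca²⁺(aq); Q = [Ca²⁺]^1/[Fe²⁺]^1.
From E = E° − (0.0592/n) log Q: log Q = (E° − E)·n/0.0592 = (+2.48 − (+2.531))·2/0.0592 = -1.7230.
So 1·log[Fe²⁺] = 1·log(0.000769) − log Q = -3.1141 − (-1.7230) = -1.3911; [Fe²⁺] = 10^(-1.3911) ≈ 0.041 M.

0.041 M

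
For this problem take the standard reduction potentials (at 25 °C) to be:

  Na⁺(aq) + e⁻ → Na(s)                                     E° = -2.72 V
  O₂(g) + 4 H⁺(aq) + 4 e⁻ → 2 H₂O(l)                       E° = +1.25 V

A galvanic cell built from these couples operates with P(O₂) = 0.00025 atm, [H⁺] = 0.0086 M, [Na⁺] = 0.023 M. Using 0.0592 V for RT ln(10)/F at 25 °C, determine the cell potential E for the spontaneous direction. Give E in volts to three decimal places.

+3.891 V

O₂/H₂O is the cathode (higher E°), Na⁺/Na the anode: E°cell = +1.25 − (-2.72) = +3.97 V, n = 4.
Overall: O₂(g) + 4 H⁺(aq) + 4 Na(s) → 2 H₂O(l) + 4 Na⁺(aq)
Q = [Na⁺]^4 / (P(O₂)·[H⁺]^4); log Q = 5.311.
E = E° − (0.0592/n) log Q = +3.97 − (0.0592/4)(5.311) = +3.891 V.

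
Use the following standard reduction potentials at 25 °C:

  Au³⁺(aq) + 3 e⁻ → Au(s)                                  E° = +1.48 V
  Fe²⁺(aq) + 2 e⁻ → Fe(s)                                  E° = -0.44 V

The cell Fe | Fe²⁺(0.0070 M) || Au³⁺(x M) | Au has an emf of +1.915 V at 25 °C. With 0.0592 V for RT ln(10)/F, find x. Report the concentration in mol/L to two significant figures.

Au³⁺/Au is the cathode, Fe²⁺/Fe the anode: E°cell = +1.92 V, n = 6.
Overall reaction: 2 Au³⁺(aq) + 3 Fe(s) → 2 Au(s) + 3 Fe²⁺(aq); Q = [Fe²⁺]^3/[Au³⁺]^2.
From E = E° − (0.0592/n) log Q: log Q = (E° − E)·n/0.0592 = (+1.92 − (+1.915))·6/0.0592 = 0.5068.
So 2·log[Au³⁺] = 3·log(0.007) − log Q = -6.4647 − (0.5068) = -6.9715; log[Au³⁺] = -6.9715 / 2 = -3.4857; [Au³⁺] = 10^(-3.4857) ≈ 0.00033 M.

0.00033 M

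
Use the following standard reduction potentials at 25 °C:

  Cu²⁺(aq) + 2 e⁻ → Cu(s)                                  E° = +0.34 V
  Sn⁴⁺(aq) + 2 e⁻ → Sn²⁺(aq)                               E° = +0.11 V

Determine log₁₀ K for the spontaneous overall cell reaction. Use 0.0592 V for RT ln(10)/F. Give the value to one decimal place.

Cathode: Cu²⁺/Cu; anode: Sn⁴⁺/Sn²⁺. E°cell = +0.23 V, n = 2.
log K = nE°cell / 0.0592 = (2)(+0.23) / 0.0592 = 7.8.

7.8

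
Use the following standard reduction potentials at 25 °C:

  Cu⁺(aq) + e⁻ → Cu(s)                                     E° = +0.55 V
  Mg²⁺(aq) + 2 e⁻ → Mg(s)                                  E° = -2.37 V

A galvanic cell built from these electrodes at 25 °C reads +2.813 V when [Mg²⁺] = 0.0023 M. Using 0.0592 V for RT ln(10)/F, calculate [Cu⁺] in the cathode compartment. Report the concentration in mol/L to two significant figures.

0.00075 M

Cu⁺/Cu is the cathode, Mg²⁺/Mg the anode: E°cell = +2.92 V, n = 2.
Overall reaction: 2 Cu⁺(aq) + Mg(s) → 2 Cu(s) + Mg²⁺(aq); Q = [Mg²⁺]^1/[Cu⁺]^2.
From E = E° − (0.0592/n) log Q: log Q = (E° − E)·n/0.0592 = (+2.92 − (+2.813))·2/0.0592 = 3.6149.
So 2·log[Cu⁺] = 1·log(0.0023) − log Q = -2.6383 − (3.6149) = -6.2532; log[Cu⁺] = -6.2532 / 2 = -3.1266; [Cu⁺] = 10^(-3.1266) ≈ 0.00075 M.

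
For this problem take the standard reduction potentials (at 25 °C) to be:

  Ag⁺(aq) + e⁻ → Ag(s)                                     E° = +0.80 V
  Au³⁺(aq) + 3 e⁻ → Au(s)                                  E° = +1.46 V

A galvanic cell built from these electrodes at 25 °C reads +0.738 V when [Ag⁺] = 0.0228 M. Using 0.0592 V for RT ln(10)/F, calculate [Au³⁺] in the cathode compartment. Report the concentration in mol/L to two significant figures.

0.11 M

Au³⁺/Au is the cathode, Ag⁺/Ag the anode: E°cell = +0.66 V, n = 3.
Overall reaction: Au³⁺(aq) + 3 Ag(s) → Au(s) + 3 Ag⁺(aq); Q = [Ag⁺]^3/[Au³⁺]^1.
From E = E° − (0.0592/n) log Q: log Q = (E° − E)·n/0.0592 = (+0.66 − (+0.738))·3/0.0592 = -3.9527.
So 1·log[Au³⁺] = 3·log(0.0228) − log Q = -4.9262 − (-3.9527) = -0.9735; [Au³⁺] = 10^(-0.9735) ≈ 0.11 M.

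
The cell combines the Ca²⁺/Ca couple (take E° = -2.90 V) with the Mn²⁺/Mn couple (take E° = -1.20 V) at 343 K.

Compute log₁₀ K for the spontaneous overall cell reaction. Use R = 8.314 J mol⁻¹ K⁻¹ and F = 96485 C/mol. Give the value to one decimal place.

50.0

Cathode: Mn²⁺/Mn; anode: Ca²⁺/Ca. E°cell = (-1.20) − (-2.90) = +1.70 V, with n = 2.
ΔG° = −nFE° = −RT ln K, so ln K = nFE°/(RT) = (2)(96485)(+1.70) / ((8.314)(343)) = 115.036.
log₁₀ K = 115.036 / ln 10 = 50.0.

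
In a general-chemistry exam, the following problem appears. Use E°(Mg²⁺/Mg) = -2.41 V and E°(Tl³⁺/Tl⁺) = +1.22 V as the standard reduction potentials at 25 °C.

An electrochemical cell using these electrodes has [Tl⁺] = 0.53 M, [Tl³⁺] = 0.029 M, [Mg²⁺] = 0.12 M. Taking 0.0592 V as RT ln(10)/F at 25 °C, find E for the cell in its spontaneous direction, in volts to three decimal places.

Tl³⁺/Tl⁺ is the cathode (higher E°), Mg²⁺/Mg the anode: E°cell = +1.22 − (-2.41) = +3.63 V, n = 2.
Overall: Tl³⁺(aq) + Mg(s) → Tl⁺(aq) + Mg²⁺(aq)
Q = [Tl⁺]·[Mg²⁺] / ([Tl³⁺]); log Q = 0.341.
E = E° − (0.0592/n) log Q = +3.63 − (0.0592/2)(0.341) = +3.620 V.

+3.620 V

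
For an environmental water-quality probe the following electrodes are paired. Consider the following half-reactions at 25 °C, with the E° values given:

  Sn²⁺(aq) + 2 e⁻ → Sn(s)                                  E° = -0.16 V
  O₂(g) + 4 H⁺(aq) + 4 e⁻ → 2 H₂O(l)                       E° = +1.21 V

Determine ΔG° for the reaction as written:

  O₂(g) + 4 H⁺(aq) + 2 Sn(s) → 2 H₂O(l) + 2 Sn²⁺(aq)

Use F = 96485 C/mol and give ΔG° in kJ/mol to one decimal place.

-528.7 kJ/mol

As written, O₂/H₂O is reduced (cathode) and Sn²⁺/Sn is oxidised (anode), so E°cell = (+1.21) − (-0.16) = +1.37 V.
Balancing electrons gives n = 4.
ΔG° = −nFE° = −(4)(96485)(+1.37) = -528,738 J = -528.7 kJ/mol.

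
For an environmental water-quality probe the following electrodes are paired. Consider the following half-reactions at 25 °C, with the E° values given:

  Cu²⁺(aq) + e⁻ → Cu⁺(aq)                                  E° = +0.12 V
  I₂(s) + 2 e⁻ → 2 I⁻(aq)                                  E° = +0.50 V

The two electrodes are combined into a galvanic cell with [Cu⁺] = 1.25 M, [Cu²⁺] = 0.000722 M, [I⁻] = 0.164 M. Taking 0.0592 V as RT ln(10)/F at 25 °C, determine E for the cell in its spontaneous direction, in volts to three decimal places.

+0.618 V

I₂/I⁻ is the cathode (higher E°), Cu²⁺/Cu⁺ the anode: E°cell = +0.50 − (+0.12) = +0.38 V, n = 2.
Overall: I₂(s) + 2 Cu⁺(aq) → 2 I⁻(aq) + 2 Cu²⁺(aq)
Q = [I⁻]^2·[Cu²⁺]^2 / ([Cu⁺]^2); log Q = -8.047.
E = E° − (0.0592/n) log Q = +0.38 − (0.0592/2)(-8.047) = +0.618 V.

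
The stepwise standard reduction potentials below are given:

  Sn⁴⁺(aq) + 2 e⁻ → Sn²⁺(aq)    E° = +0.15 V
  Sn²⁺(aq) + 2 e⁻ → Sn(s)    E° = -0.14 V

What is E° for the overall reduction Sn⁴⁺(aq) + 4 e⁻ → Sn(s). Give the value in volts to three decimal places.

Adding the free-energy changes (−nFE°) of the two steps gives −n₃FE°₃ = −n₁FE°₁ − n₂FE°₂.
E°₃ = (2×+0.15 + 2×-0.14) / 4 = (+0.020) / 4 = +0.005 V.

+0.005 V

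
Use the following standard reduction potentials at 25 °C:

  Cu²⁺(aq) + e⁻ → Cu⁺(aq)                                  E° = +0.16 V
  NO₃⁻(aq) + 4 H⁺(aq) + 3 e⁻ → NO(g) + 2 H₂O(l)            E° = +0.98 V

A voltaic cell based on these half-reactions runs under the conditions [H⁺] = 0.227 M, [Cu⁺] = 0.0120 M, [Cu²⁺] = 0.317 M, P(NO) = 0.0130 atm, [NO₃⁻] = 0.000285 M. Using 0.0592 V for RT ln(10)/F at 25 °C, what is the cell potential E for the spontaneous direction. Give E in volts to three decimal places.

+0.652 V

NO₃⁻/NO is the cathode (higher E°), Cu²⁺/Cu⁺ the anode: E°cell = +0.98 − (+0.16) = +0.82 V, n = 3.
Overall: NO₃⁻(aq) + 4 H⁺(aq) + 3 Cu⁺(aq) → NO(g) + 2 H₂O(l) + 3 Cu²⁺(aq)
Q = P(NO)·[Cu²⁺]^3 / ([NO₃⁻]·[H⁺]^4·[Cu⁺]^3); log Q = 8.501.
E = E° − (0.0592/n) log Q = +0.82 − (0.0592/3)(8.501) = +0.652 V.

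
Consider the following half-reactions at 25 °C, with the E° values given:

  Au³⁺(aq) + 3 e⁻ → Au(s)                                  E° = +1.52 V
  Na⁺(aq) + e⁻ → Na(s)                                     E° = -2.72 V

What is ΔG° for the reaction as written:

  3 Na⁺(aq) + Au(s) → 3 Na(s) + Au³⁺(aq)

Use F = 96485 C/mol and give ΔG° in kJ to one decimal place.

As written, Na⁺/Na is reduced (cathode) and Au³⁺/Au is oxidised (anode), so E°cell = (-2.72) − (+1.52) = -4.24 V.
Balancing electrons gives n = 3.
ΔG° = −nFE° = −(3)(96485)(-4.24) = 1,227,289 J = +1227.3 kJ.

+1227.3 kJ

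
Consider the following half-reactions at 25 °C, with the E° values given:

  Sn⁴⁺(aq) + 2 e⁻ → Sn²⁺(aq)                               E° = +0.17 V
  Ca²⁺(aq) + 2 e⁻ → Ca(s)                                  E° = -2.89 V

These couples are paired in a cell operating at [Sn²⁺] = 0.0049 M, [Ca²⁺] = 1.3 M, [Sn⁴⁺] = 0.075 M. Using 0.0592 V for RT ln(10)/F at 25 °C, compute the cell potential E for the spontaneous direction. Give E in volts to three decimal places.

Sn⁴⁺/Sn²⁺ is the cathode (higher E°), Ca²⁺/Ca the anode: E°cell = +0.17 − (-2.89) = +3.06 V, n = 2.
Overall: Sn⁴⁺(aq) + Ca(s) → Sn²⁺(aq) + Ca²⁺(aq)
Q = [Sn²⁺]·[Ca²⁺] / ([Sn⁴⁺]); log Q = -1.071.
E = E° − (0.0592/n) log Q = +3.06 − (0.0592/2)(-1.071) = +3.092 V.

+3.092 V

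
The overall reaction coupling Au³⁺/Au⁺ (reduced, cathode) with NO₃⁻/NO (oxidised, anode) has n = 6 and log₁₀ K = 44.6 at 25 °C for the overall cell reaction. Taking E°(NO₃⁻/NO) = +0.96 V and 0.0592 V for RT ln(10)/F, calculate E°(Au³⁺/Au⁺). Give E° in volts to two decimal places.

E°cell = (0.0592/n)·log K = (0.0592/6)(44.6) = +0.440 V.
Since Au³⁺/Au⁺ is the cathode and NO₃⁻/NO the anode, E°cell = E°(Au³⁺/Au⁺) − E°(NO₃⁻/NO).
So E°(Au³⁺/Au⁺) = E°cell + E°(NO₃⁻/NO) = +0.440 + (+0.96) = +1.40 V.

+1.40 V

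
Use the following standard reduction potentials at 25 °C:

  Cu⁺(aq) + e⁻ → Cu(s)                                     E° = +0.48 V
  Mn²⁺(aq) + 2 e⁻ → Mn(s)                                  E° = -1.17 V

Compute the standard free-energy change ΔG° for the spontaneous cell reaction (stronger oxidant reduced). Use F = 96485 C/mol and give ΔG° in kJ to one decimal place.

-318.4 kJ

Cu⁺/Cu (E° = +0.48 V) is the cathode; Mn²⁺/Mn (E° = -1.17 V) is the anode, so E°cell = +1.65 V.
Balancing electrons gives n = 2 (lcm of 1 and 2).
ΔG° = −nFE° = −(2)(96485)(+1.65) = -318,400 J = -318.4 kJ.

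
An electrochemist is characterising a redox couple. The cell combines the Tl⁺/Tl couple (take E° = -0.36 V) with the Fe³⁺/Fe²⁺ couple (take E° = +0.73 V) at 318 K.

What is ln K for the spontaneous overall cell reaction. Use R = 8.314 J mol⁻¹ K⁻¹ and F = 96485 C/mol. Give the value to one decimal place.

Cathode: Fe³⁺/Fe²⁺; anode: Tl⁺/Tl. E°cell = (+0.73) − (-0.36) = +1.09 V, with n = 1.
ΔG° = −nFE° = −RT ln K, so ln K = nFE°/(RT) = (1)(96485)(+1.09) / ((8.314)(318)) = 39.779.

39.8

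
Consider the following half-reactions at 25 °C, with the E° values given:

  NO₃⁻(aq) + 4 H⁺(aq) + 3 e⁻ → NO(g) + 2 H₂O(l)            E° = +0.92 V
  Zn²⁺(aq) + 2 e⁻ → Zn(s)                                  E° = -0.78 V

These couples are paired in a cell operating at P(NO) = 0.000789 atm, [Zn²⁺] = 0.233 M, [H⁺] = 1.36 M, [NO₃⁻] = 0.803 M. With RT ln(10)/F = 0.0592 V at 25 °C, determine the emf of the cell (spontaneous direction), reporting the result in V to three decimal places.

NO₃⁻/NO is the cathode (higher E°), Zn²⁺/Zn the anode: E°cell = +0.92 − (-0.78) = +1.70 V, n = 6.
Overall: 2 NO₃⁻(aq) + 8 H⁺(aq) + 3 Zn(s) → 2 NO(g) + 4 H₂O(l) + 3 Zn²⁺(aq)
Q = P(NO)^2·[Zn²⁺]^3 / ([NO₃⁻]^2·[H⁺]^8); log Q = -8.982.
E = E° − (0.0592/n) log Q = +1.70 − (0.0592/6)(-8.982) = +1.789 V.

+1.789 V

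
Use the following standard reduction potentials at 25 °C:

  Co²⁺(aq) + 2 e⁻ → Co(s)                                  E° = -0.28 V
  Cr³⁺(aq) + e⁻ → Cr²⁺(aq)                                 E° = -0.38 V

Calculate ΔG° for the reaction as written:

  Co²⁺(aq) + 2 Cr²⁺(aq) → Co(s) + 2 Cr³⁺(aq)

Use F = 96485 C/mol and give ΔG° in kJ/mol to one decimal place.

-19.3 kJ/mol

As written, Co²⁺/Co is reduced (cathode) and Cr³⁺/Cr²⁺ is oxidised (anode), so E°cell = (-0.28) − (-0.38) = +0.10 V.
Balancing electrons gives n = 2.
ΔG° = −nFE° = −(2)(96485)(+0.10) = -19,297 J = -19.3 kJ/mol.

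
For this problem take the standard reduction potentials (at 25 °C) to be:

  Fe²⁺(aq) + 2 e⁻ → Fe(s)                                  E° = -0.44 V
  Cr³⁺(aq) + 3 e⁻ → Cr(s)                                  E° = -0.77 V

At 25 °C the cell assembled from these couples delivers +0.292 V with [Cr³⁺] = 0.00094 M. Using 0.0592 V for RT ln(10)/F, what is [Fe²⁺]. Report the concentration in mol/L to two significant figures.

0.00050 M

Fe²⁺/Fe is the cathode, Cr³⁺/Cr the anode: E°cell = +0.33 V, n = 6.
Overall reaction: 3 Fe²⁺(aq) + 2 Cr(s) → 3 Fe(s) + 2 Cr³⁺(aq); Q = [Cr³⁺]^2/[Fe²⁺]^3.
From E = E° − (0.0592/n) log Q: log Q = (E° − E)·n/0.0592 = (+0.33 − (+0.292))·6/0.0592 = 3.8514.
So 3·log[Fe²⁺] = 2·log(0.00094) − log Q = -6.0537 − (3.8514) = -9.9051; log[Fe²⁺] = -9.9051 / 3 = -3.3017; [Fe²⁺] = 10^(-3.3017) ≈ 0.00050 M.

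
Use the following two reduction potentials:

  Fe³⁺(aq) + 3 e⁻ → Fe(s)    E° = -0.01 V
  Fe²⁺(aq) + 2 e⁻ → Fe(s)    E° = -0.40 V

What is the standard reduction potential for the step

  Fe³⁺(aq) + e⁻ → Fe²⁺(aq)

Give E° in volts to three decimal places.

+0.770 V

Sequential free energies add, so n₃E°₃ = n₁E°₁ + n₂E°₂.
With n₃ = 3, and the known step contributing 2×(-0.40) V, the unknown satisfies 1·E° = 3×(-0.01) − 2×(-0.40) = +0.770.
E° = +0.770 / 1 = +0.770 V.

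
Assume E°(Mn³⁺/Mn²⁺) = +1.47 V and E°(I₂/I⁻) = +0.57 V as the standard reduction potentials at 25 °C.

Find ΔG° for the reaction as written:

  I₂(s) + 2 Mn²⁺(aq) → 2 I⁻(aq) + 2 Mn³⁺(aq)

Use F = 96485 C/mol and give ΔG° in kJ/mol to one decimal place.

+173.7 kJ/mol

As written, I₂/I⁻ is reduced (cathode) and Mn³⁺/Mn²⁺ is oxidised (anode), so E°cell = (+0.57) − (+1.47) = -0.90 V.
Balancing electrons gives n = 2.
ΔG° = −nFE° = −(2)(96485)(-0.90) = 173,673 J = +173.7 kJ/mol.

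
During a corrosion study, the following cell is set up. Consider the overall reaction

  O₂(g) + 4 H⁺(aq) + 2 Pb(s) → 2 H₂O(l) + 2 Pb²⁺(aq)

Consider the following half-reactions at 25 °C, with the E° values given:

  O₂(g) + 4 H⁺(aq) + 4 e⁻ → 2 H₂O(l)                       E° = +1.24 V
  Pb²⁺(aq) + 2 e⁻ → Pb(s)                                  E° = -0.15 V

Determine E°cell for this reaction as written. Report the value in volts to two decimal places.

+1.39 V

The O₂/H₂O couple has the higher reduction potential, so it is the cathode; Pb²⁺/Pb is oxidised at the anode.
E°cell = E°(cathode) − E°(anode) = (+1.24) − (-0.15) = +1.39 V.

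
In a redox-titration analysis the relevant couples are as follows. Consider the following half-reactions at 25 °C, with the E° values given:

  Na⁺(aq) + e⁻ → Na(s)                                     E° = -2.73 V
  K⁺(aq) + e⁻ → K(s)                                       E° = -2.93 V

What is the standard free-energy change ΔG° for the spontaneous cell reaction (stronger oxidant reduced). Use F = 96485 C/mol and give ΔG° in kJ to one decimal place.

Na⁺/Na (E° = -2.73 V) is the cathode; K⁺/K (E° = -2.93 V) is the anode, so E°cell = +0.20 V.
Balancing electrons gives n = 1 (lcm of 1 and 1).
ΔG° = −nFE° = −(1)(96485)(+0.20) = -19,297 J = -19.3 kJ.

-19.3 kJ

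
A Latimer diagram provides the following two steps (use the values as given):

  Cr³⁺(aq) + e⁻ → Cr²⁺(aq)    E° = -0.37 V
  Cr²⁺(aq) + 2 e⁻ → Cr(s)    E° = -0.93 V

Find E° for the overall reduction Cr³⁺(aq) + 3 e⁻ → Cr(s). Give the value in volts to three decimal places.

-0.743 V

Adding the free-energy changes (−nFE°) of the two steps gives −n₃FE°₃ = −n₁FE°₁ − n₂FE°₂.
E°₃ = (1×-0.37 + 2×-0.93) / 3 = (-2.230) / 3 = -0.743 V.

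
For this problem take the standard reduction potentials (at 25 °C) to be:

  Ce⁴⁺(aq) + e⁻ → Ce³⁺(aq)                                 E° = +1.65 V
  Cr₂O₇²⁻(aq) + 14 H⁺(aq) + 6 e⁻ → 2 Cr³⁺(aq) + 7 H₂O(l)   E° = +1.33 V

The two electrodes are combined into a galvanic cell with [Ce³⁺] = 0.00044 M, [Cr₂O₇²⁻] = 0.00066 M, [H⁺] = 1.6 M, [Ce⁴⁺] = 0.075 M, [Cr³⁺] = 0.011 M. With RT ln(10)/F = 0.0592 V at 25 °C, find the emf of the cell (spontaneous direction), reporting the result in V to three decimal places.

Ce⁴⁺/Ce³⁺ is the cathode (higher E°), Cr₂O₇²⁻/Cr³⁺ the anode: E°cell = +1.65 − (+1.33) = +0.32 V, n = 6.
Overall: 6 Ce⁴⁺(aq) + 2 Cr³⁺(aq) + 7 H₂O(l) → 6 Ce³⁺(aq) + Cr₂O₇²⁻(aq) + 14 H⁺(aq)
Q = [Ce³⁺]^6·[Cr₂O₇²⁻]·[H⁺]^14 / ([Ce⁴⁺]^6·[Cr³⁺]^2); log Q = -9.795.
E = E° − (0.0592/n) log Q = +0.32 − (0.0592/6)(-9.795) = +0.417 V.

+0.417 V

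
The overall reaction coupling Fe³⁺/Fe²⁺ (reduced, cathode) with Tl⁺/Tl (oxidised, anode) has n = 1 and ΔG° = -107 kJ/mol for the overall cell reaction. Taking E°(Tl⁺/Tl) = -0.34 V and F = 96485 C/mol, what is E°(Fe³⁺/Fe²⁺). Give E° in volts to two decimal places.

+0.77 V

E°cell = −ΔG°/(nF) = −(-107×10³)/((1)(96485)) = +1.109 V.
Since Fe³⁺/Fe²⁺ is the cathode and Tl⁺/Tl the anode, E°cell = E°(Fe³⁺/Fe²⁺) − E°(Tl⁺/Tl).
So E°(Fe³⁺/Fe²⁺) = E°cell + E°(Tl⁺/Tl) = +1.109 + (-0.34) = +0.77 V.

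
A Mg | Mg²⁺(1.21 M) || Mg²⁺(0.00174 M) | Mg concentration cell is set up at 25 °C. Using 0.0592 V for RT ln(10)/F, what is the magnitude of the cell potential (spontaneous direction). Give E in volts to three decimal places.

For a concentration cell E°cell = 0. The 1.21 M side is the cathode (reduction is favoured where [Mg²⁺] is higher).
With n = 2, E = −(0.0592/2) log([Mg²⁺]ₐₙ/[Mg²⁺]꜀ₐₜ) = −(0.0592/2) log(0.00174/1.21) = −(0.0592/2)(-2.842) = +0.084 V.

+0.084 V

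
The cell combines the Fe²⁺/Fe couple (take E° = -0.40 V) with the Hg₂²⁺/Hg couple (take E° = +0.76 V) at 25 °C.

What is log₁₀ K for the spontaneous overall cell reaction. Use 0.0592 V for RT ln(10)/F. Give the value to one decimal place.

Cathode: Hg₂²⁺/Hg; anode: Fe²⁺/Fe. E°cell = +1.16 V, n = 2.
log K = nE°cell / 0.0592 = (2)(+1.16) / 0.0592 = 39.2.

39.2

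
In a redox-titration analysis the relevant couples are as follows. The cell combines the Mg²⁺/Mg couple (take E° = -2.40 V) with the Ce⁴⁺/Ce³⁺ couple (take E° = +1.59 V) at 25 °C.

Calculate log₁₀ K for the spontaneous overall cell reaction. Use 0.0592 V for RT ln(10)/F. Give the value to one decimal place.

Cathode: Ce⁴⁺/Ce³⁺; anode: Mg²⁺/Mg. E°cell = +3.99 V, n = 2.
log K = nE°cell / 0.0592 = (2)(+3.99) / 0.0592 = 134.8.

134.8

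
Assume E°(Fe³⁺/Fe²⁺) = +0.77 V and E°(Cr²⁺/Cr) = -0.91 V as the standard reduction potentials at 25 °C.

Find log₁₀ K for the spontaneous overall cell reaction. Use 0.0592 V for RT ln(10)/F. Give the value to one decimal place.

56.8

Cathode: Fe³⁺/Fe²⁺; anode: Cr²⁺/Cr. E°cell = +1.68 V, n = 2.
log K = nE°cell / 0.0592 = (2)(+1.68) / 0.0592 = 56.8.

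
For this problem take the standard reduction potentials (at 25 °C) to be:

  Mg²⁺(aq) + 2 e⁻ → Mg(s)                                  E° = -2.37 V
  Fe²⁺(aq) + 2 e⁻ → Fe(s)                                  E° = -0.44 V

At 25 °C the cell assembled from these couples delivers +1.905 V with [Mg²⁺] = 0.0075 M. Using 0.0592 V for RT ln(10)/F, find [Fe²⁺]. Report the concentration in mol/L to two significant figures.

Fe²⁺/Fe is the cathode, Mg²⁺/Mg the anode: E°cell = +1.93 V, n = 2.
Overall reaction: Fe²⁺(aq) + Mg(s) → Fe(s) + Mg²⁺(aq); Q = [Mg²⁺]^1/[Fe²⁺]^1.
From E = E° − (0.0592/n) log Q: log Q = (E° − E)·n/0.0592 = (+1.93 − (+1.905))·2/0.0592 = 0.8446.
So 1·log[Fe²⁺] = 1·log(0.0075) − log Q = -2.1249 − (0.8446) = -2.9695; [Fe²⁺] = 10^(-2.9695) ≈ 0.0011 M.

0.0011 M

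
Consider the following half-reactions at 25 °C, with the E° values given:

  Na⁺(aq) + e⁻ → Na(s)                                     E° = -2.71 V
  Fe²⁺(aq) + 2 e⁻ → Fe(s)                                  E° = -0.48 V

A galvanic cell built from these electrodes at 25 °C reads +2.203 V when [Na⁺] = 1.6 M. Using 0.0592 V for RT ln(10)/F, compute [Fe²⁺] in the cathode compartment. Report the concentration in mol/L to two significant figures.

Fe²⁺/Fe is the cathode, Na⁺/Na the anode: E°cell = +2.23 V, n = 2.
Overall reaction: Fe²⁺(aq) + 2 Na(s) → Fe(s) + 2 Na⁺(aq); Q = [Na⁺]^2/[Fe²⁺]^1.
From E = E° − (0.0592/n) log Q: log Q = (E° − E)·n/0.0592 = (+2.23 − (+2.203))·2/0.0592 = 0.9122.
So 1·log[Fe²⁺] = 2·log(1.6) − log Q = 0.4082 − (0.9122) = -0.5040; [Fe²⁺] = 10^(-0.5040) ≈ 0.31 M.

0.31 M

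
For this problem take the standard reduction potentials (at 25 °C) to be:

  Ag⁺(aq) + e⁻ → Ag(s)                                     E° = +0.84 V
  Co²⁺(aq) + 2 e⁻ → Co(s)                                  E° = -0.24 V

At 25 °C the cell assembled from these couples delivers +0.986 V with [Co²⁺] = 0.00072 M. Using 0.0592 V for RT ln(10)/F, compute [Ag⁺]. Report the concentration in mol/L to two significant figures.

Ag⁺/Ag is the cathode, Co²⁺/Co the anode: E°cell = +1.08 V, n = 2.
Overall reaction: 2 Ag⁺(aq) + Co(s) → 2 Ag(s) + Co²⁺(aq); Q = [Co²⁺]^1/[Ag⁺]^2.
From E = E° − (0.0592/n) log Q: log Q = (E° − E)·n/0.0592 = (+1.08 − (+0.986))·2/0.0592 = 3.1757.
So 2·log[Ag⁺] = 1·log(0.00072) − log Q = -3.1427 − (3.1757) = -6.3184; log[Ag⁺] = -6.3184 / 2 = -3.1592; [Ag⁺] = 10^(-3.1592) ≈ 0.00069 M.

0.00069 M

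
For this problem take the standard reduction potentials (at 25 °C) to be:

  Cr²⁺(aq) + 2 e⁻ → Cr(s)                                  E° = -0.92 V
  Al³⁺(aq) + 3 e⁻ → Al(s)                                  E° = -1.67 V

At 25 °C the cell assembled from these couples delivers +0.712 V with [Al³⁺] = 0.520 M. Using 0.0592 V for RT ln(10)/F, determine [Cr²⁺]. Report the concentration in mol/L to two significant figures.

Cr²⁺/Cr is the cathode, Al³⁺/Al the anode: E°cell = +0.75 V, n = 6.
Overall reaction: 3 Cr²⁺(aq) + 2 Al(s) → 3 Cr(s) + 2 Al³⁺(aq); Q = [Al³⁺]^2/[Cr²⁺]^3.
From E = E° − (0.0592/n) log Q: log Q = (E° − E)·n/0.0592 = (+0.75 − (+0.712))·6/0.0592 = 3.8514.
So 3·log[Cr²⁺] = 2·log(0.52) − log Q = -0.5680 − (3.8514) = -4.4194; log[Cr²⁺] = -4.4194 / 3 = -1.4731; [Cr²⁺] = 10^(-1.4731) ≈ 0.034 M.

0.034 M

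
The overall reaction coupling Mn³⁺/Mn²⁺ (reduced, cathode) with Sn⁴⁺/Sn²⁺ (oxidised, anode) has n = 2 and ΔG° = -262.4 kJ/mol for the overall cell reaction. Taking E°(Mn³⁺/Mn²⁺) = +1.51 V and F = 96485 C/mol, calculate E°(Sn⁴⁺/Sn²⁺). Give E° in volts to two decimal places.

+0.15 V

E°cell = −ΔG°/(nF) = −(-262.4×10³)/((2)(96485)) = +1.360 V.
Since Mn³⁺/Mn²⁺ is the cathode and Sn⁴⁺/Sn²⁺ the anode, E°cell = E°(Mn³⁺/Mn²⁺) − E°(Sn⁴⁺/Sn²⁺).
So E°(Sn⁴⁺/Sn²⁺) = E°(Mn³⁺/Mn²⁺) − E°cell = (+1.51) − (+1.360) = +0.15 V.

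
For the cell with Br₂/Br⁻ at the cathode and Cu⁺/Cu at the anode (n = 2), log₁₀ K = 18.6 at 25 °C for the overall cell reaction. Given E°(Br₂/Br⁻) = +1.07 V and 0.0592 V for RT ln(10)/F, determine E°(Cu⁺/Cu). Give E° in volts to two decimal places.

+0.52 V

E°cell = (0.0592/n)·log K = (0.0592/2)(18.6) = +0.551 V.
Since Br₂/Br⁻ is the cathode and Cu⁺/Cu the anode, E°cell = E°(Br₂/Br⁻) − E°(Cu⁺/Cu).
So E°(Cu⁺/Cu) = E°(Br₂/Br⁻) − E°cell = (+1.07) − (+0.551) = +0.52 V.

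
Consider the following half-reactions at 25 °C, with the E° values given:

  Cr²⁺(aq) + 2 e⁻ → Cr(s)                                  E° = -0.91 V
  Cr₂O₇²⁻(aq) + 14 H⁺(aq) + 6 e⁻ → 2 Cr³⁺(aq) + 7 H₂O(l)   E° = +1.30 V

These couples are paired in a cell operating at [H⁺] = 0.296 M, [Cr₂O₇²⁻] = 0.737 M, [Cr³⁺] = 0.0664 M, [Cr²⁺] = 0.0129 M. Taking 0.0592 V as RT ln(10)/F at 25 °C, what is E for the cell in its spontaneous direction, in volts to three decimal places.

Cr₂O₇²⁻/Cr³⁺ is the cathode (higher E°), Cr²⁺/Cr the anode: E°cell = +1.30 − (-0.91) = +2.21 V, n = 6.
Overall: Cr₂O₇²⁻(aq) + 14 H⁺(aq) + 3 Cr(s) → 2 Cr³⁺(aq) + 7 H₂O(l) + 3 Cr²⁺(aq)
Q = [Cr³⁺]^2·[Cr²⁺]^3 / ([Cr₂O₇²⁻]·[H⁺]^14); log Q = -0.489.
E = E° − (0.0592/n) log Q = +2.21 − (0.0592/6)(-0.489) = +2.215 V.

+2.215 V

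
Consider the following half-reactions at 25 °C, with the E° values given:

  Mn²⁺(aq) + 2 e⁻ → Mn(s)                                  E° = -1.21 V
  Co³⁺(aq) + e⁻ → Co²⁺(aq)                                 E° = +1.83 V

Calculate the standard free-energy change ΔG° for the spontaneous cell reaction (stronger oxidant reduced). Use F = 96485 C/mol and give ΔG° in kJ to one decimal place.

-586.6 kJ

Co³⁺/Co²⁺ (E° = +1.83 V) is the cathode; Mn²⁺/Mn (E° = -1.21 V) is the anode, so E°cell = +3.04 V.
Balancing electrons gives n = 2 (lcm of 1 and 2).
ΔG° = −nFE° = −(2)(96485)(+3.04) = -586,629 J = -586.6 kJ.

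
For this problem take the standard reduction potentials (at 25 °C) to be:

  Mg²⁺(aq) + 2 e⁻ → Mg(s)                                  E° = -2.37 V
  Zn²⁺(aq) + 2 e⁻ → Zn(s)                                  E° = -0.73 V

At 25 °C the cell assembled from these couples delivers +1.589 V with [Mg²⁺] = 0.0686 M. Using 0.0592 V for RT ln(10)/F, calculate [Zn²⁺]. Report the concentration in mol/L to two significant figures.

Zn²⁺/Zn is the cathode, Mg²⁺/Mg the anode: E°cell = +1.64 V, n = 2.
Overall reaction: Zn²⁺(aq) + Mg(s) → Zn(s) + Mg²⁺(aq); Q = [Mg²⁺]^1/[Zn²⁺]^1.
From E = E° − (0.0592/n) log Q: log Q = (E° − E)·n/0.0592 = (+1.64 − (+1.589))·2/0.0592 = 1.7230.
So 1·log[Zn²⁺] = 1·log(0.0686) − log Q = -1.1637 − (1.7230) = -2.8867; [Zn²⁺] = 10^(-2.8867) ≈ 0.0013 M.

0.0013 M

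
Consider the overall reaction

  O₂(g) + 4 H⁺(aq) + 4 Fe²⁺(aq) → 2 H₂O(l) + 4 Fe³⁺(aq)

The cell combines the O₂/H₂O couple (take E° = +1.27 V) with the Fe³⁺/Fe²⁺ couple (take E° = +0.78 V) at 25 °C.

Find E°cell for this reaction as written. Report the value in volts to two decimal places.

The O₂/H₂O couple has the higher reduction potential, so it is the cathode; Fe³⁺/Fe²⁺ is oxidised at the anode.
E°cell = E°(cathode) − E°(anode) = (+1.27) − (+0.78) = +0.49 V.

+0.49 V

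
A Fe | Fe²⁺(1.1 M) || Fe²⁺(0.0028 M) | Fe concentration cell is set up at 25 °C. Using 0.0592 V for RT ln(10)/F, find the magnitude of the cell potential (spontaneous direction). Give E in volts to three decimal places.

+0.077 V

For a concentration cell E°cell = 0. The 1.1 M side is the cathode (reduction is favoured where [Fe²⁺] is higher).
With n = 2, E = −(0.0592/2) log([Fe²⁺]ₐₙ/[Fe²⁺]꜀ₐₜ) = −(0.0592/2) log(0.0028/1.1) = −(0.0592/2)(-2.594) = +0.077 V.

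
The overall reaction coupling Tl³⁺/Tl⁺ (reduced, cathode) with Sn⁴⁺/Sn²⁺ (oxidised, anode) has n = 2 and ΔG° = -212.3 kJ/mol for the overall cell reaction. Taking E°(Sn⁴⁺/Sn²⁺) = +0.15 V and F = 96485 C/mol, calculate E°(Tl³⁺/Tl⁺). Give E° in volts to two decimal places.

E°cell = −ΔG°/(nF) = −(-212.3×10³)/((2)(96485)) = +1.100 V.
Since Tl³⁺/Tl⁺ is the cathode and Sn⁴⁺/Sn²⁺ the anode, E°cell = E°(Tl³⁺/Tl⁺) − E°(Sn⁴⁺/Sn²⁺).
So E°(Tl³⁺/Tl⁺) = E°cell + E°(Sn⁴⁺/Sn²⁺) = +1.100 + (+0.15) = +1.25 V.

+1.25 V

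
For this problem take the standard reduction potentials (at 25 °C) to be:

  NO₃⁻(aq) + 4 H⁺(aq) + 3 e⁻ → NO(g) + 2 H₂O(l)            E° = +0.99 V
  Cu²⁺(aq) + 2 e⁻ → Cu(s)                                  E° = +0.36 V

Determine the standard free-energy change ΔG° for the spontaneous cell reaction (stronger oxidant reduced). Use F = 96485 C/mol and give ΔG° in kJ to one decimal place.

-364.7 kJ

NO₃⁻/NO (E° = +0.99 V) is the cathode; Cu²⁺/Cu (E° = +0.36 V) is the anode, so E°cell = +0.63 V.
Balancing electrons gives n = 6 (lcm of 3 and 2).
ΔG° = −nFE° = −(6)(96485)(+0.63) = -364,713 J = -364.7 kJ.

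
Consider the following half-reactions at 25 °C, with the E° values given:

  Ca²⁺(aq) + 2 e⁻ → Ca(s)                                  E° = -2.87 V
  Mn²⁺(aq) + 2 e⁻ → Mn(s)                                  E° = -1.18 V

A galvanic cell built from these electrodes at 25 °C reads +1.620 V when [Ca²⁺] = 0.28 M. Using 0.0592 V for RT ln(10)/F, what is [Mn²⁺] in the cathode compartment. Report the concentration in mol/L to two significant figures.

0.0012 M

Mn²⁺/Mn is the cathode, Ca²⁺/Ca the anode: E°cell = +1.69 V, n = 2.
Overall reaction: Mn²⁺(aq) + Ca(s) → Mn(s) + Ca²⁺(aq); Q = [Ca²⁺]^1/[Mn²⁺]^1.
From E = E° − (0.0592/n) log Q: log Q = (E° − E)·n/0.0592 = (+1.69 − (+1.620))·2/0.0592 = 2.3649.
So 1·log[Mn²⁺] = 1·log(0.28) − log Q = -0.5528 − (2.3649) = -2.9177; [Mn²⁺] = 10^(-2.9177) ≈ 0.0012 M.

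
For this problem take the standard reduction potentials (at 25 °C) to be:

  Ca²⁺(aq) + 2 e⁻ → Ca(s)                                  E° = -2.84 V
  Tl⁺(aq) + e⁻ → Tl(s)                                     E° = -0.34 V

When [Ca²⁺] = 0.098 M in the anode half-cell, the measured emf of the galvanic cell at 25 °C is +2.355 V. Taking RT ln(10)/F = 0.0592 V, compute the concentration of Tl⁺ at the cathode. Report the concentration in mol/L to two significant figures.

Tl⁺/Tl is the cathode, Ca²⁺/Ca the anode: E°cell = +2.50 V, n = 2.
Overall reaction: 2 Tl⁺(aq) + Ca(s) → 2 Tl(s) + Ca²⁺(aq); Q = [Ca²⁺]^1/[Tl⁺]^2.
From E = E° − (0.0592/n) log Q: log Q = (E° − E)·n/0.0592 = (+2.50 − (+2.355))·2/0.0592 = 4.8986.
So 2·log[Tl⁺] = 1·log(0.098) − log Q = -1.0088 − (4.8986) = -5.9074; log[Tl⁺] = -5.9074 / 2 = -2.9537; [Tl⁺] = 10^(-2.9537) ≈ 0.0011 M.

0.0011 M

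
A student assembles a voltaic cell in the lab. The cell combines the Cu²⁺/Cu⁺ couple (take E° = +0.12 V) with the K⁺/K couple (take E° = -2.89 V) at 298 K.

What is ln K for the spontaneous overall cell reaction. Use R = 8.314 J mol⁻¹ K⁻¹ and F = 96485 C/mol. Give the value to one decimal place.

117.2

Cathode: Cu²⁺/Cu⁺; anode: K⁺/K. E°cell = (+0.12) − (-2.89) = +3.01 V, with n = 1.
ΔG° = −nFE° = −RT ln K, so ln K = nFE°/(RT) = (1)(96485)(+3.01) / ((8.314)(298)) = 117.220.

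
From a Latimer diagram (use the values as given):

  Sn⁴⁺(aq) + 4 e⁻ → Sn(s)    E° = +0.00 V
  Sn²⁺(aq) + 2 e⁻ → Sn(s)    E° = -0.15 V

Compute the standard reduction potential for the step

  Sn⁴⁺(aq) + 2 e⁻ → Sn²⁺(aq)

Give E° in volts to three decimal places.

Sequential free energies add, so n₃E°₃ = n₁E°₁ + n₂E°₂.
With n₃ = 4, and the known step contributing 2×(-0.15) V, the unknown satisfies 2·E° = 4×(+0.00) − 2×(-0.15) = +0.300.
E° = +0.300 / 2 = +0.150 V.

+0.150 V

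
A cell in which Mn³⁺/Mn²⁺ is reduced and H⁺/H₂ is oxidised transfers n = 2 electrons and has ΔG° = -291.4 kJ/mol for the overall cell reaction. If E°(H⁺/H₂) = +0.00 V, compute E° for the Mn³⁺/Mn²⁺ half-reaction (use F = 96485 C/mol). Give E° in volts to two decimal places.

+1.51 V

E°cell = −ΔG°/(nF) = −(-291.4×10³)/((2)(96485)) = +1.510 V.
Since Mn³⁺/Mn²⁺ is the cathode and H⁺/H₂ the anode, E°cell = E°(Mn³⁺/Mn²⁺) − E°(H⁺/H₂).
So E°(Mn³⁺/Mn²⁺) = E°cell + E°(H⁺/H₂) = +1.510 + (+0.00) = +1.51 V.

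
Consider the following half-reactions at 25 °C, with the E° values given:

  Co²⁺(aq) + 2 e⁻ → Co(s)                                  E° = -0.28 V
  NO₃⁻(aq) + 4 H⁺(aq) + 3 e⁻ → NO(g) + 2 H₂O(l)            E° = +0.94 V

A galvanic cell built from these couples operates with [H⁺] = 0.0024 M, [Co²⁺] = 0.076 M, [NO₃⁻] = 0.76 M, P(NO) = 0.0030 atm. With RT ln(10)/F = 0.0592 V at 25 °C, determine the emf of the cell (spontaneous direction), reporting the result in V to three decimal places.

NO₃⁻/NO is the cathode (higher E°), Co²⁺/Co the anode: E°cell = +0.94 − (-0.28) = +1.22 V, n = 6.
Overall: 2 NO₃⁻(aq) + 8 H⁺(aq) + 3 Co(s) → 2 NO(g) + 4 H₂O(l) + 3 Co²⁺(aq)
Q = P(NO)^2·[Co²⁺]^3 / ([NO₃⁻]^2·[H⁺]^8); log Q = 12.793.
E = E° − (0.0592/n) log Q = +1.22 − (0.0592/6)(12.793) = +1.094 V.

+1.094 V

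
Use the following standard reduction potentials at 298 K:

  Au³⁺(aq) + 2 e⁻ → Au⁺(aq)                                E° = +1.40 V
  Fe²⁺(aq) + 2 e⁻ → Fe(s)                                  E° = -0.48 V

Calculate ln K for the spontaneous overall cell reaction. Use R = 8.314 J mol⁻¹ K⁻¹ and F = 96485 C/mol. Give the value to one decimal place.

Cathode: Au³⁺/Au⁺; anode: Fe²⁺/Fe. E°cell = (+1.40) − (-0.48) = +1.88 V, with n = 2.
ΔG° = −nFE° = −RT ln K, so ln K = nFE°/(RT) = (2)(96485)(+1.88) / ((8.314)(298)) = 146.427.

146.4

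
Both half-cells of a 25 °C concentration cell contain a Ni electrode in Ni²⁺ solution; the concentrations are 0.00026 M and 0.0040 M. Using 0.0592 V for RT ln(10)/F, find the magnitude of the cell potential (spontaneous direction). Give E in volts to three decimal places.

For a concentration cell E°cell = 0. The 0.0040 M side is the cathode (reduction is favoured where [Ni²⁺] is higher).
With n = 2, E = −(0.0592/2) log([Ni²⁺]ₐₙ/[Ni²⁺]꜀ₐₜ) = −(0.0592/2) log(0.00026/0.004) = −(0.0592/2)(-1.187) = +0.035 V.

+0.035 V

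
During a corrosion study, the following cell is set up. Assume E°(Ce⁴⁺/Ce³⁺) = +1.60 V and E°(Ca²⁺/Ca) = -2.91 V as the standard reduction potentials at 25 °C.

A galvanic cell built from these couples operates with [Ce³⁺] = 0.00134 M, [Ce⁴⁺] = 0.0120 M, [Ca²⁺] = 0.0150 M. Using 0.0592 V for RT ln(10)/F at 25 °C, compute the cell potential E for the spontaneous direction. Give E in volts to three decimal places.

Ce⁴⁺/Ce³⁺ is the cathode (higher E°), Ca²⁺/Ca the anode: E°cell = +1.60 − (-2.91) = +4.51 V, n = 2.
Overall: 2 Ce⁴⁺(aq) + Ca(s) → 2 Ce³⁺(aq) + Ca²⁺(aq)
Q = [Ce³⁺]^2·[Ca²⁺] / ([Ce⁴⁺]^2); log Q = -3.728.
E = E° − (0.0592/n) log Q = +4.51 − (0.0592/2)(-3.728) = +4.620 V.

+4.620 V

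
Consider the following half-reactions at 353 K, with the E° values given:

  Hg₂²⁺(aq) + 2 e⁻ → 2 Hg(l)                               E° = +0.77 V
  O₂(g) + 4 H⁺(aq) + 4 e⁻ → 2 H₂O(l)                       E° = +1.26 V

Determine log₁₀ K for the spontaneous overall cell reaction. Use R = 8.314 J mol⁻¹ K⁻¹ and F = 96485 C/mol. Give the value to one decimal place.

Cathode: O₂/H₂O; anode: Hg₂²⁺/Hg. E°cell = (+1.26) − (+0.77) = +0.49 V, with n = 4.
ΔG° = −nFE° = −RT ln K, so ln K = nFE°/(RT) = (4)(96485)(+0.49) / ((8.314)(353)) = 64.436.
log₁₀ K = 64.436 / ln 10 = 28.0.

28.0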